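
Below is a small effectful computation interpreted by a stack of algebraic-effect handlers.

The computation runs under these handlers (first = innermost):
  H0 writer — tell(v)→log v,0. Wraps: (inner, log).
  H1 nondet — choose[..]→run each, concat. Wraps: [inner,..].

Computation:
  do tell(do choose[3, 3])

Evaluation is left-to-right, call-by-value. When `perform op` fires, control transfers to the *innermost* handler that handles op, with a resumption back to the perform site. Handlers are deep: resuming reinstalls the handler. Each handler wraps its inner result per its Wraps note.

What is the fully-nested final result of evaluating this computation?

Step-by-step:
choose[3, 3] @ H1
  branch[0] choose=3:
    tell(3) @ H0 ⇒ log+=3
    H0 returns (0, (3))
    H1 returns [(0, (3))]
  branch[1] choose=3:
    tell(3) @ H0 ⇒ log+=3
    H0 returns (0, (3))
    H1 returns [(0, (3))]
= [(0, (3)), (0, (3))]

Answer: [(0, (3)), (0, (3))]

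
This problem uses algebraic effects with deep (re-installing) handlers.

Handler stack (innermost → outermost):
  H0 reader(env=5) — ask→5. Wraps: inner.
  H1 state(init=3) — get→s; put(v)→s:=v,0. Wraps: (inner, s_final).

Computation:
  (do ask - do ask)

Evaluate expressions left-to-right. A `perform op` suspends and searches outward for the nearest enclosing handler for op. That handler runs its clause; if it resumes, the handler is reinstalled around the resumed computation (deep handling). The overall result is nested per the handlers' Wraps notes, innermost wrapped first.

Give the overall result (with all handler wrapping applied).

Evaluation trace:
ask @ H0 ⇒ 5
ask @ H0 ⇒ 5
H0 returns 0
H1 returns (0, 3)
= (0, 3)

Answer: (0, 3)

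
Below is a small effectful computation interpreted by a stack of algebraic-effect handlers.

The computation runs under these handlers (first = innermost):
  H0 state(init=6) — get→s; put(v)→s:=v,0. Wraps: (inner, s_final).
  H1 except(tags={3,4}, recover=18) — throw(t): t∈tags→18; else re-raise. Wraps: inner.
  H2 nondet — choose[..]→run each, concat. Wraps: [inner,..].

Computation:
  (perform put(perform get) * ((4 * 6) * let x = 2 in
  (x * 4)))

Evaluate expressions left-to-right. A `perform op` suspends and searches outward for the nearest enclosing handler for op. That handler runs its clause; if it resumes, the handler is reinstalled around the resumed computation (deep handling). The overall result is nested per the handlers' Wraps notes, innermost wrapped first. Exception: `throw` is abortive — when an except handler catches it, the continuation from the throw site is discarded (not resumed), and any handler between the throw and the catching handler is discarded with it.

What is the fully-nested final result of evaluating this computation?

Answer: [(0, 6)]

Working:
get @ H0 ⇒ 6
put(6) @ H0 ⇒ s:=6
H0 returns (0, 6)
H1 returns (0, 6)
H2 returns [(0, 6)]
= [(0, 6)]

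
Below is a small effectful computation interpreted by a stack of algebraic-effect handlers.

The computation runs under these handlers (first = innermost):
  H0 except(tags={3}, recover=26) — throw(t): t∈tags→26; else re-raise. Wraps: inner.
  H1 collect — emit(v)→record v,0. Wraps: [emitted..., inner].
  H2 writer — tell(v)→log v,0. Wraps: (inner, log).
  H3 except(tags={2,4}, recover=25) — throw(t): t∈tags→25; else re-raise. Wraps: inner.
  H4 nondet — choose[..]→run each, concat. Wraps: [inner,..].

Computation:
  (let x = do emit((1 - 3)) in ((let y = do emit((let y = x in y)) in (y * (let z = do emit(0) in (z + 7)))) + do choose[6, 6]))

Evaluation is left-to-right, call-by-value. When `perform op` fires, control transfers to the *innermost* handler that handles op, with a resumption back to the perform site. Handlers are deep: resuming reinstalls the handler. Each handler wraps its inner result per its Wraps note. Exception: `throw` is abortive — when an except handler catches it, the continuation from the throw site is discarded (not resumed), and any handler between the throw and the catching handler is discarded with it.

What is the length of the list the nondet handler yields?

Evaluation trace:
emit(-2) @ H1 ⇒ out+=-2
emit(0) @ H1 ⇒ out+=0
emit(0) @ H1 ⇒ out+=0
choose[6, 6] @ H4
  branch[0] choose=6:
    H0 returns 6
    H1 returns [-2, 0, 0, 6]
    H2 returns ([-2, 0, 0, 6], ())
    H3 returns ([-2, 0, 0, 6], ())
    H4 returns [([-2, 0, 0, 6], ())]
  branch[1] choose=6:
    H0 returns 6
    H1 returns [-2, 0, 0, 6]
    H2 returns ([-2, 0, 0, 6], ())
    H3 returns ([-2, 0, 0, 6], ())
    H4 returns [([-2, 0, 0, 6], ())]
= [([-2, 0, 0, 6], ()), ([-2, 0, 0, 6], ())]

Answer: 2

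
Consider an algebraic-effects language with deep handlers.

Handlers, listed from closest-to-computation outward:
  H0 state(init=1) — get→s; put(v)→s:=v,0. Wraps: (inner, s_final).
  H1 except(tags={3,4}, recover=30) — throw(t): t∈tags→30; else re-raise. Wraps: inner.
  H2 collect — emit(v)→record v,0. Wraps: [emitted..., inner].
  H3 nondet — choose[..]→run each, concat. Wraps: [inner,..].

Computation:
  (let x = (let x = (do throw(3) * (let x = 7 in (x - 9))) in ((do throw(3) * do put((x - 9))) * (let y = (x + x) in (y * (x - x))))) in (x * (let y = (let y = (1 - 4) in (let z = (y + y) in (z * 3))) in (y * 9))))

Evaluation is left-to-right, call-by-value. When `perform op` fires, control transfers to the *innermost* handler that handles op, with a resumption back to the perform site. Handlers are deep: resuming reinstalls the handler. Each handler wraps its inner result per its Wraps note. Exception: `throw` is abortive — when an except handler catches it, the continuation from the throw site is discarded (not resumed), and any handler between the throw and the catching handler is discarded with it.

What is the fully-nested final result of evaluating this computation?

Answer: [[30]]

Working:
throw(3) @ H1 caught ⇒ 30
H2 returns [30]
H3 returns [[30]]
= [[30]]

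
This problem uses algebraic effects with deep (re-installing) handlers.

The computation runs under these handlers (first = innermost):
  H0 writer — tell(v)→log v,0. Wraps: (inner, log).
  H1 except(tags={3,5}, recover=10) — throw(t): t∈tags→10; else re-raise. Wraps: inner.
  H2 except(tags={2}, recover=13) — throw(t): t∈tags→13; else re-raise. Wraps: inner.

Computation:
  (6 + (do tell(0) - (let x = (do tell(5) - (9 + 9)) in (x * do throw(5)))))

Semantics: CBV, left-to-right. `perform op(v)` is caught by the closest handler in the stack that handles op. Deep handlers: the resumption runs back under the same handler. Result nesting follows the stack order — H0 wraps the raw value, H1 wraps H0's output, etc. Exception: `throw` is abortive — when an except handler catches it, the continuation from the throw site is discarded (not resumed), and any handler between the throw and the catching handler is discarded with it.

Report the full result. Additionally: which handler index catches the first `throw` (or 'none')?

Evaluation trace:
tell(0) @ H0 ⇒ log+=0
tell(5) @ H0 ⇒ log+=5
throw(5) @ H1 caught ⇒ 10
H2 returns 10
= 10

Answer: 10 ; first throw caught by: H1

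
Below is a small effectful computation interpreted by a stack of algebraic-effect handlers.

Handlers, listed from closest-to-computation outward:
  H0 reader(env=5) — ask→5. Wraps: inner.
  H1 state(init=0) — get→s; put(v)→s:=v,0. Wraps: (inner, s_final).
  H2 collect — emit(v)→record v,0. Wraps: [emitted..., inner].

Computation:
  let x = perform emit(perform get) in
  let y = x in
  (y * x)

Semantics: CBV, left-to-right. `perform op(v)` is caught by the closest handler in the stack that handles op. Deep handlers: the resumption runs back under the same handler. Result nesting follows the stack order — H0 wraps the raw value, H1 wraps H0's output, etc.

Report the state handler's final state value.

Answer: 0

Evaluation trace:
get @ H1 ⇒ 0
emit(0) @ H2 ⇒ out+=0
H0 returns 0
H1 returns (0, 0)
H2 returns [0, (0, 0)]
= [0, (0, 0)]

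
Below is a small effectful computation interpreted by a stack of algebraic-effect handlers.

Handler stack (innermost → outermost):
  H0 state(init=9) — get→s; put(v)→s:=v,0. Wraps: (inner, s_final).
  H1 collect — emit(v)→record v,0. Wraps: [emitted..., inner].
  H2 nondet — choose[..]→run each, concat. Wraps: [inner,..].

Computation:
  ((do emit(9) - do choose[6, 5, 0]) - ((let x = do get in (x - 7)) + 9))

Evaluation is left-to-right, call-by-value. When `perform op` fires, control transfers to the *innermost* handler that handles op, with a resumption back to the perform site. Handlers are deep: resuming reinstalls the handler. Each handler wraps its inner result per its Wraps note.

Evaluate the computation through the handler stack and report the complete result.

Answer: [[9, (-17, 9)], [9, (-16, 9)], [9, (-11, 9)]]

Working:
emit(9) @ H1 ⇒ out+=9
choose[6, 5, 0] @ H2
  branch[0] choose=6:
    get @ H0 ⇒ 9
    H0 returns (-17, 9)
    H1 returns [9, (-17, 9)]
    H2 returns [[9, (-17, 9)]]
  branch[1] choose=5:
    get @ H0 ⇒ 9
    H0 returns (-16, 9)
    H1 returns [9, (-16, 9)]
    H2 returns [[9, (-16, 9)]]
  branch[2] choose=0:
    get @ H0 ⇒ 9
    H0 returns (-11, 9)
    H1 returns [9, (-11, 9)]
    H2 returns [[9, (-11, 9)]]
= [[9, (-17, 9)], [9, (-16, 9)], [9, (-11, 9)]]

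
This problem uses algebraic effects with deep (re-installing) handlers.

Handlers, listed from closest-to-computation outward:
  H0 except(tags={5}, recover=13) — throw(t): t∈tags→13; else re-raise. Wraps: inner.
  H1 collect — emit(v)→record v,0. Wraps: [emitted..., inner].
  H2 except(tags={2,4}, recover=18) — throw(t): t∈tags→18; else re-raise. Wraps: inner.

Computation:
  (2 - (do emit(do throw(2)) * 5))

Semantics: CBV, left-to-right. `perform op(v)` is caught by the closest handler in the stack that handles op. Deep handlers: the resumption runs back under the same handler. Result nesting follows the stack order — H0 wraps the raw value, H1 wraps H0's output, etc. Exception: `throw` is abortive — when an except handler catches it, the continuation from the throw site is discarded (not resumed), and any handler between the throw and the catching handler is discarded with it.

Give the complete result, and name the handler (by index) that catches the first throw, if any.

Answer: 18 ; first throw caught by: H2

Evaluation trace:
throw(2) @ H0 re-raised
throw(2) @ H2 caught ⇒ 18
= 18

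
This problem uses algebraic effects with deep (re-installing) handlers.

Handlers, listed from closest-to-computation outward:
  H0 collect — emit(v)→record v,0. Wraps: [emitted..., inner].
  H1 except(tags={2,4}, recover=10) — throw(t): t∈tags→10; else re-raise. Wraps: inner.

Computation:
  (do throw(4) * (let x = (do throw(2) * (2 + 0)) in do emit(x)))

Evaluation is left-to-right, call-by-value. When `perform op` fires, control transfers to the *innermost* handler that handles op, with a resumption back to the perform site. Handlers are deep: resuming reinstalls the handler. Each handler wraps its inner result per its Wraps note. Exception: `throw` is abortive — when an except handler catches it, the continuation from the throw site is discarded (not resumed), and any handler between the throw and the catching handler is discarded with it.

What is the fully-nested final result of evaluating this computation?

Working:
throw(4) @ H1 caught ⇒ 10
= 10

Answer: 10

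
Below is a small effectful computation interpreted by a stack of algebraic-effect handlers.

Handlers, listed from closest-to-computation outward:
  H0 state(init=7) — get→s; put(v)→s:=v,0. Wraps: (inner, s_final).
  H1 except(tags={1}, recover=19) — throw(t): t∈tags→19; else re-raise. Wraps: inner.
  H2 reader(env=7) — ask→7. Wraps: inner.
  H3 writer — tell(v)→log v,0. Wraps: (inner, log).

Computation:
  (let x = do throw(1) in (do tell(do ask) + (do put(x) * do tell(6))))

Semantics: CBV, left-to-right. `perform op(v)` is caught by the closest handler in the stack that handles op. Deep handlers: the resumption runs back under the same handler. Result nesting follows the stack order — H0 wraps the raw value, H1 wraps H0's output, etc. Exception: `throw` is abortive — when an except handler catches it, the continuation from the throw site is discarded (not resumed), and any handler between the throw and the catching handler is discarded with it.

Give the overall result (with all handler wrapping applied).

Step-by-step:
throw(1) @ H1 caught ⇒ 19
H2 returns 19
H3 returns (19, ())
= (19, ())

Answer: (19, ())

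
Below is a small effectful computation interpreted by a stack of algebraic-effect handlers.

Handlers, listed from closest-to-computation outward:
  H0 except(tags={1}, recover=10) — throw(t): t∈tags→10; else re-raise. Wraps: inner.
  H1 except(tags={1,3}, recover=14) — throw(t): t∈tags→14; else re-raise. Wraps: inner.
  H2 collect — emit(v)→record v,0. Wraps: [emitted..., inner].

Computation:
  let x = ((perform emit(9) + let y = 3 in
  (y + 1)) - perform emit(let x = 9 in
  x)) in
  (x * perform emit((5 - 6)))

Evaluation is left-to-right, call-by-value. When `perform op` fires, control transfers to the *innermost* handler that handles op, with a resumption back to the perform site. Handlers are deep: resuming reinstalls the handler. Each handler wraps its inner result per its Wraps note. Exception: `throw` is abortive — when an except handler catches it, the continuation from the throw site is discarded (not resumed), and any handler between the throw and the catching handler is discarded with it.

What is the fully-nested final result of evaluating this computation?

Answer: [9, 9, -1, 0]

Evaluation trace:
emit(9) @ H2 ⇒ out+=9
emit(9) @ H2 ⇒ out+=9
emit(-1) @ H2 ⇒ out+=-1
H0 returns 0
H1 returns 0
H2 returns [9, 9, -1, 0]
= [9, 9, -1, 0]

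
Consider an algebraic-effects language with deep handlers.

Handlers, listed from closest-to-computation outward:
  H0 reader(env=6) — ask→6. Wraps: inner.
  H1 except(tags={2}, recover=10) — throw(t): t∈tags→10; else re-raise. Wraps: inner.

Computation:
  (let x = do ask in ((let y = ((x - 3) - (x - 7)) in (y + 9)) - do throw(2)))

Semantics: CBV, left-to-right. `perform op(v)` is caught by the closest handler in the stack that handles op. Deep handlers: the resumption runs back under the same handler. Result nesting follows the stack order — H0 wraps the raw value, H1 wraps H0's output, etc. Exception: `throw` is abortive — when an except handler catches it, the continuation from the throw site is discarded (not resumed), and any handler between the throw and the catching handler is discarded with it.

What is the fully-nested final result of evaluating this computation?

Step-by-step:
ask @ H0 ⇒ 6
throw(2) @ H1 caught ⇒ 10
= 10

Answer: 10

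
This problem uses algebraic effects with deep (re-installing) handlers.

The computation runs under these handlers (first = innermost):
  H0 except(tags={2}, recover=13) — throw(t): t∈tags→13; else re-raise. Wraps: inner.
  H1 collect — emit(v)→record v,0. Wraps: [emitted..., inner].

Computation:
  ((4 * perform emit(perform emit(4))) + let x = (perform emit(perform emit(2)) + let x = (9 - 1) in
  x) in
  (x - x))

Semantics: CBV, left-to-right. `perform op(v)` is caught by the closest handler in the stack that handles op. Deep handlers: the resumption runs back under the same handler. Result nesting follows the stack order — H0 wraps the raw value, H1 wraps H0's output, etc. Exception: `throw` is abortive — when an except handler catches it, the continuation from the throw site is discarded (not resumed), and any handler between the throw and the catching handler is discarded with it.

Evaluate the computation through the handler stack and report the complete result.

Answer: [4, 0, 2, 0, 0]

Step-by-step:
emit(4) @ H1 ⇒ out+=4
emit(0) @ H1 ⇒ out+=0
emit(2) @ H1 ⇒ out+=2
emit(0) @ H1 ⇒ out+=0
H0 returns 0
H1 returns [4, 0, 2, 0, 0]
= [4, 0, 2, 0, 0]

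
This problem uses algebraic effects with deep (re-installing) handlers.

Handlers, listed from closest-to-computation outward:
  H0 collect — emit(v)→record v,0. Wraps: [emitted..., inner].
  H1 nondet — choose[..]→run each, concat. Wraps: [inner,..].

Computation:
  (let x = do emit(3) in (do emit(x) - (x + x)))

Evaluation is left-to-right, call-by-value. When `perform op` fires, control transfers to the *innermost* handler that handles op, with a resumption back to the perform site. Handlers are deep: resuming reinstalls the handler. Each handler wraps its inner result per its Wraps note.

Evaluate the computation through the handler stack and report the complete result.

Answer: [[3, 0, 0]]

Step-by-step:
emit(3) @ H0 ⇒ out+=3
emit(0) @ H0 ⇒ out+=0
H0 returns [3, 0, 0]
H1 returns [[3, 0, 0]]
= [[3, 0, 0]]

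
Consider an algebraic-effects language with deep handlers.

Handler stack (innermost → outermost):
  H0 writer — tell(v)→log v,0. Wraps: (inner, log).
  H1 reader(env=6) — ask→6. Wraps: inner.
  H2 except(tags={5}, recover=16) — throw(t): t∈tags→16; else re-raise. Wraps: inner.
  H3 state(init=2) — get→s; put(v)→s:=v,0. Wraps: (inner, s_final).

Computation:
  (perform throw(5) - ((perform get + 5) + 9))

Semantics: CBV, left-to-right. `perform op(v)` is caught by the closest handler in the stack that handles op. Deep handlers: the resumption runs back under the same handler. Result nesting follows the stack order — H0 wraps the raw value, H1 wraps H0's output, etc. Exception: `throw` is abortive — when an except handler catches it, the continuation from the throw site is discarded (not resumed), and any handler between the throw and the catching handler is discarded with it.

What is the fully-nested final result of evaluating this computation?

Answer: (16, 2)

Step-by-step:
throw(5) @ H2 caught ⇒ 16
H3 returns (16, 2)
= (16, 2)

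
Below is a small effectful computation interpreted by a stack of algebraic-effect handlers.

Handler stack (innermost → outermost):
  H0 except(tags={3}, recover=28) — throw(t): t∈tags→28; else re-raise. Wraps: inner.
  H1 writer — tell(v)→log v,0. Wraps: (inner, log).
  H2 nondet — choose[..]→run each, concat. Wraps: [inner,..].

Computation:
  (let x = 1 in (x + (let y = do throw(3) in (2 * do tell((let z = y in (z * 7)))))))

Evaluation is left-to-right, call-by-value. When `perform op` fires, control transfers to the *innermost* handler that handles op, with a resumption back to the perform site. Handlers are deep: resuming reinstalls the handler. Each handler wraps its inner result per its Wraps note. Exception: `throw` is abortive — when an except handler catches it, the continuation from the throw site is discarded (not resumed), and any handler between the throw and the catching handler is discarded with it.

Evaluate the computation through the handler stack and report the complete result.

Working:
throw(3) @ H0 caught ⇒ 28
H1 returns (28, ())
H2 returns [(28, ())]
= [(28, ())]

Answer: [(28, ())]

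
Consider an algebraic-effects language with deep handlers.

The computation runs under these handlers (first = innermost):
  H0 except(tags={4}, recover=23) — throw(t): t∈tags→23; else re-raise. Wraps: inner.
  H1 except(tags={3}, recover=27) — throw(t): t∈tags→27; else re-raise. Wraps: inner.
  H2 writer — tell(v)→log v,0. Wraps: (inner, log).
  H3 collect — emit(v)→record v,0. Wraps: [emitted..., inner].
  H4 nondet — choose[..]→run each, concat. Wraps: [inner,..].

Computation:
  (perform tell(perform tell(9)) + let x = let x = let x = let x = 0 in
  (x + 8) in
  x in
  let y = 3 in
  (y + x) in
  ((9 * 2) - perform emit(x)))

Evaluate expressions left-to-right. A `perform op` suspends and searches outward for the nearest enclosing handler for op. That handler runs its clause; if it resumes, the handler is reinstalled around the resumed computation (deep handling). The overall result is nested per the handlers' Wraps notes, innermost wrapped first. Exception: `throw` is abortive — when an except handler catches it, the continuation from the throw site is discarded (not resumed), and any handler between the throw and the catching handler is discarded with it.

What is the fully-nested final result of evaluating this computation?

Evaluation trace:
tell(9) @ H2 ⇒ log+=9
tell(0) @ H2 ⇒ log+=0
emit(11) @ H3 ⇒ out+=11
H0 returns 18
H1 returns 18
H2 returns (18, (9, 0))
H3 returns [11, (18, (9, 0))]
H4 returns [[11, (18, (9, 0))]]
= [[11, (18, (9, 0))]]

Answer: [[11, (18, (9, 0))]]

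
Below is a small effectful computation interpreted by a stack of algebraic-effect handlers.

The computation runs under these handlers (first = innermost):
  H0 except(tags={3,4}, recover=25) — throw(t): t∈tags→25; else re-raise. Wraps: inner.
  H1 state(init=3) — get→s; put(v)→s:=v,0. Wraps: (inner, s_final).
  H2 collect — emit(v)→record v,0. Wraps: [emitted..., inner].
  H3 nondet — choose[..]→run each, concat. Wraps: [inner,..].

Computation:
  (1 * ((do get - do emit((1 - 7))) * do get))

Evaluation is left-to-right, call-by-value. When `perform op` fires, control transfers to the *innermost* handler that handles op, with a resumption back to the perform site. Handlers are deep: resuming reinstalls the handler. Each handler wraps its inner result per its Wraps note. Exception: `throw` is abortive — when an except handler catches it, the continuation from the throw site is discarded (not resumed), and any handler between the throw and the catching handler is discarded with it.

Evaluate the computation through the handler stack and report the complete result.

Working:
get @ H1 ⇒ 3
emit(-6) @ H2 ⇒ out+=-6
get @ H1 ⇒ 3
H0 returns 9
H1 returns (9, 3)
H2 returns [-6, (9, 3)]
H3 returns [[-6, (9, 3)]]
= [[-6, (9, 3)]]

Answer: [[-6, (9, 3)]]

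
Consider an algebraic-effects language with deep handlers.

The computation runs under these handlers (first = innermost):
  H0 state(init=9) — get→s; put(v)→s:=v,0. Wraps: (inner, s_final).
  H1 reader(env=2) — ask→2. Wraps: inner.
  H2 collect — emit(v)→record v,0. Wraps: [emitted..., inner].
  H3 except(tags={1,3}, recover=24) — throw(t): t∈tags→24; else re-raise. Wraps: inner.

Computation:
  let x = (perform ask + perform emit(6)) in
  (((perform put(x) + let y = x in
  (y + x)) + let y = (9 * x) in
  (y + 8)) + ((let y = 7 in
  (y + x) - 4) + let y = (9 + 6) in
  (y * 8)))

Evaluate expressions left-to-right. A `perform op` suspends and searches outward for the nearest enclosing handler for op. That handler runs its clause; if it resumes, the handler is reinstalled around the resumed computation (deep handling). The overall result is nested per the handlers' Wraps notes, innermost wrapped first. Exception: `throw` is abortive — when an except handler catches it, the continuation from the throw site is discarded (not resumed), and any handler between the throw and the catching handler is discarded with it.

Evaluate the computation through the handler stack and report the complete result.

Answer: [6, (155, 2)]

Working:
ask @ H1 ⇒ 2
emit(6) @ H2 ⇒ out+=6
put(2) @ H0 ⇒ s:=2
H0 returns (155, 2)
H1 returns (155, 2)
H2 returns [6, (155, 2)]
H3 returns [6, (155, 2)]
= [6, (155, 2)]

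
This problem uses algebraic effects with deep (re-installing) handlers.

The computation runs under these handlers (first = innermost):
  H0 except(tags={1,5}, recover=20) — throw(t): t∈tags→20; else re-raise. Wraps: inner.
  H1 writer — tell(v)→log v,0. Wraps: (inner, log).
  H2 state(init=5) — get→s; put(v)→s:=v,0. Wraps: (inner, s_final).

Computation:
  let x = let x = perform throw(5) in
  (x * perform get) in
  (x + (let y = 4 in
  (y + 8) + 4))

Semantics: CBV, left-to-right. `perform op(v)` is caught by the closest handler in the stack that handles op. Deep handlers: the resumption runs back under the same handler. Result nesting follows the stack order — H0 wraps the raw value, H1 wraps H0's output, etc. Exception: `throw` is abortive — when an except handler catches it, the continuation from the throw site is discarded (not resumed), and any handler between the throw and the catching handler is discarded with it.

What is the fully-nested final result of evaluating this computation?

Answer: ((20, ()), 5)

Working:
throw(5) @ H0 caught ⇒ 20
H1 returns (20, ())
H2 returns ((20, ()), 5)
= ((20, ()), 5)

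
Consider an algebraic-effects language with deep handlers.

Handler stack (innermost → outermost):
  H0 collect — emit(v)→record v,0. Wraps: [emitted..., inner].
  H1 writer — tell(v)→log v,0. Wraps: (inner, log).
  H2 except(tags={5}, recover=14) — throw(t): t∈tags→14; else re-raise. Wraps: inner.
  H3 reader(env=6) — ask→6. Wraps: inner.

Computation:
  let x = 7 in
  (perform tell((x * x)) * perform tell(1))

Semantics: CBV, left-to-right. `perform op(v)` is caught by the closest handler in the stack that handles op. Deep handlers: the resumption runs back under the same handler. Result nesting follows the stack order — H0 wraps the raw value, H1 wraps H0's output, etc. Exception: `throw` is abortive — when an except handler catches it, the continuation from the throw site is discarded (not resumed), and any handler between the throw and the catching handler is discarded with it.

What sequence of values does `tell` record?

Step-by-step:
tell(49) @ H1 ⇒ log+=49
tell(1) @ H1 ⇒ log+=1
H0 returns [0]
H1 returns ([0], (49, 1))
H2 returns ([0], (49, 1))
H3 returns ([0], (49, 1))
= ([0], (49, 1))

Answer: (49, 1)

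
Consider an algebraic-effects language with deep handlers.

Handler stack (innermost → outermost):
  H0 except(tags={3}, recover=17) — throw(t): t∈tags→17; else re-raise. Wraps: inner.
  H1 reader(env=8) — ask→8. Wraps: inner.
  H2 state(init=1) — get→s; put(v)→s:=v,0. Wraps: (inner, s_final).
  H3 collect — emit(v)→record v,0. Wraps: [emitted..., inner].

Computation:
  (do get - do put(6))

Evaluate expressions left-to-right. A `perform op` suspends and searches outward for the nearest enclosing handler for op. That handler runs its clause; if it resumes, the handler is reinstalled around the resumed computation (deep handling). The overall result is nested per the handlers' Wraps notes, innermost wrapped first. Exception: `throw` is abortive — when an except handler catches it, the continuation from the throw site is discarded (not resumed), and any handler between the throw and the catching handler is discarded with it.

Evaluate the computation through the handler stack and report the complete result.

Working:
get @ H2 ⇒ 1
put(6) @ H2 ⇒ s:=6
H0 returns 1
H1 returns 1
H2 returns (1, 6)
H3 returns [(1, 6)]
= [(1, 6)]

Answer: [(1, 6)]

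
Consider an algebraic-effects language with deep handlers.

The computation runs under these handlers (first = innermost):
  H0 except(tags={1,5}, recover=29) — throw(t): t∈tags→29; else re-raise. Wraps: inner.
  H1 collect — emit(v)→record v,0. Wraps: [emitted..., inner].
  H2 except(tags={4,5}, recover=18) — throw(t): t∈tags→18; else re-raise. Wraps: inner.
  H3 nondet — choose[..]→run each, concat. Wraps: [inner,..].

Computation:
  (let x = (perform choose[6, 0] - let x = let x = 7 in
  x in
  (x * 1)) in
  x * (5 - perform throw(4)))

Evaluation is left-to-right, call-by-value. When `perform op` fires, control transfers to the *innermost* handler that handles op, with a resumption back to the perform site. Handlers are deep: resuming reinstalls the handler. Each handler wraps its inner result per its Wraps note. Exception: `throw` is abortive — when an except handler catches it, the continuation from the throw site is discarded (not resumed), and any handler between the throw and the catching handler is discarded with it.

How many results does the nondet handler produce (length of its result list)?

Answer: 2

Evaluation trace:
choose[6, 0] @ H3
  branch[0] choose=6:
    throw(4) @ H0 re-raised
    throw(4) @ H2 caught ⇒ 18
    H3 returns [18]
  branch[1] choose=0:
    throw(4) @ H0 re-raised
    throw(4) @ H2 caught ⇒ 18
    H3 returns [18]
= [18, 18]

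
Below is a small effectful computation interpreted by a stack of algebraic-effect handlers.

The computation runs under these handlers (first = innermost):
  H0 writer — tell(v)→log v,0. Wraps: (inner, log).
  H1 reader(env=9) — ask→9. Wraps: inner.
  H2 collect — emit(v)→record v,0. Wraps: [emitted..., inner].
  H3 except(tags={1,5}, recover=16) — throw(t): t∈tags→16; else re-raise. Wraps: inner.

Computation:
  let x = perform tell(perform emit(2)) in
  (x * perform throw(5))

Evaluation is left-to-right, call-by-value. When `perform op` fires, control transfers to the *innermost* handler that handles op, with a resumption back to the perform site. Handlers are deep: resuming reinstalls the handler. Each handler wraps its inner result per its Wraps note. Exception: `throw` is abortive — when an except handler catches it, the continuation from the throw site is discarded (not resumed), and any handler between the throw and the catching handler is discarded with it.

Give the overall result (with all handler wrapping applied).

Answer: 16

Evaluation trace:
emit(2) @ H2 ⇒ out+=2
tell(0) @ H0 ⇒ log+=0
throw(5) @ H3 caught ⇒ 16
= 16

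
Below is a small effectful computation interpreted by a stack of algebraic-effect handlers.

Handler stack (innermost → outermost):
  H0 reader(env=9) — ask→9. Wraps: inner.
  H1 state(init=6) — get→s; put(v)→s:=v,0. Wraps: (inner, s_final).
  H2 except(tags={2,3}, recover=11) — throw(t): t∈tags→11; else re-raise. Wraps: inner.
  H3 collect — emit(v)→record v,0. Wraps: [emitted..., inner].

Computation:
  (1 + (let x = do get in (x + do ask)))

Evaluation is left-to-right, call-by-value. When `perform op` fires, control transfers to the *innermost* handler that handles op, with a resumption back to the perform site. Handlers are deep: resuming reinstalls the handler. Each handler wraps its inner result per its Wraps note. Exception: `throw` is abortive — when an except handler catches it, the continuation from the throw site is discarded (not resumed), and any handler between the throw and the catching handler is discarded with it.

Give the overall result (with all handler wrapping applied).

Answer: [(16, 6)]

Working:
get @ H1 ⇒ 6
ask @ H0 ⇒ 9
H0 returns 16
H1 returns (16, 6)
H2 returns (16, 6)
H3 returns [(16, 6)]
= [(16, 6)]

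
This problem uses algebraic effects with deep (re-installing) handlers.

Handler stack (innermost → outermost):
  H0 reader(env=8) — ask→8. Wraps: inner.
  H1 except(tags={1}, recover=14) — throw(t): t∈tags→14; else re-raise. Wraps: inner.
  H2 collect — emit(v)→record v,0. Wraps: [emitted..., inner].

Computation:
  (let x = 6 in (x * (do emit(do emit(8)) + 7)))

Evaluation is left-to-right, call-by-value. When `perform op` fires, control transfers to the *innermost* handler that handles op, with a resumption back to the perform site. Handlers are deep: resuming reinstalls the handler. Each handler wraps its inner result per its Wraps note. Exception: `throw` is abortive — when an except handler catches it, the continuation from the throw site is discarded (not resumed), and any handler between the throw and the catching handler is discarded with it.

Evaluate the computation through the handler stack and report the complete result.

Step-by-step:
emit(8) @ H2 ⇒ out+=8
emit(0) @ H2 ⇒ out+=0
H0 returns 42
H1 returns 42
H2 returns [8, 0, 42]
= [8, 0, 42]

Answer: [8, 0, 42]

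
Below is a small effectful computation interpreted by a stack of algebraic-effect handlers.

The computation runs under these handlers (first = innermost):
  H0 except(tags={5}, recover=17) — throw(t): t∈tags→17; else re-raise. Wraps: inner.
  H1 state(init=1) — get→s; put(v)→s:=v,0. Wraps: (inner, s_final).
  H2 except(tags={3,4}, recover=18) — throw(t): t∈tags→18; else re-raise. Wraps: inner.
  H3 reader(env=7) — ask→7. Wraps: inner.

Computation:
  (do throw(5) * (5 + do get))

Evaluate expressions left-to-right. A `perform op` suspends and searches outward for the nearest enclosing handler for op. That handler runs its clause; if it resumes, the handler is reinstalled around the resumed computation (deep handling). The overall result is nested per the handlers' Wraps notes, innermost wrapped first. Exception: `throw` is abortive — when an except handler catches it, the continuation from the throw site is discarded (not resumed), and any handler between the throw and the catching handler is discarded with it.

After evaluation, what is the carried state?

Answer: 1

Working:
throw(5) @ H0 caught ⇒ 17
H1 returns (17, 1)
H2 returns (17, 1)
H3 returns (17, 1)
= (17, 1)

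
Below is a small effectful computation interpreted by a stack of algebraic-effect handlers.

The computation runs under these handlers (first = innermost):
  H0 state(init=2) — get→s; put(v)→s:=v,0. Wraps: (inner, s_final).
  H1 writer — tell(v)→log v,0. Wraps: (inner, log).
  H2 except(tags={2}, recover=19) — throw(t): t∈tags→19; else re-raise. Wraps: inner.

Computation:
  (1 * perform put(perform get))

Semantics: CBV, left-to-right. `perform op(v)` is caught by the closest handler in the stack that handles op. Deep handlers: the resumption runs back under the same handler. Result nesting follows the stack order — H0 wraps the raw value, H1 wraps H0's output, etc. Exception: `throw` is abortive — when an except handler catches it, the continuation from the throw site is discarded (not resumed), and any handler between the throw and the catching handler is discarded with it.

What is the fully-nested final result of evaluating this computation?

Answer: ((0, 2), ())

Step-by-step:
get @ H0 ⇒ 2
put(2) @ H0 ⇒ s:=2
H0 returns (0, 2)
H1 returns ((0, 2), ())
H2 returns ((0, 2), ())
= ((0, 2), ())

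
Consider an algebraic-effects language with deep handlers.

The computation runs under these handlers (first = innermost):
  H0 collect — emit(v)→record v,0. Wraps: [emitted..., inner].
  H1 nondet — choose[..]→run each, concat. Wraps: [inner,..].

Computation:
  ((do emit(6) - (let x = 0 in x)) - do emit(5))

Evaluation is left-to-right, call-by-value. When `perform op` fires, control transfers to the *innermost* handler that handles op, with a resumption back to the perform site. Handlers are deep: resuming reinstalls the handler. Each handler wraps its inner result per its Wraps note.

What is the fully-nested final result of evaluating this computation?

Working:
emit(6) @ H0 ⇒ out+=6
emit(5) @ H0 ⇒ out+=5
H0 returns [6, 5, 0]
H1 returns [[6, 5, 0]]
= [[6, 5, 0]]

Answer: [[6, 5, 0]]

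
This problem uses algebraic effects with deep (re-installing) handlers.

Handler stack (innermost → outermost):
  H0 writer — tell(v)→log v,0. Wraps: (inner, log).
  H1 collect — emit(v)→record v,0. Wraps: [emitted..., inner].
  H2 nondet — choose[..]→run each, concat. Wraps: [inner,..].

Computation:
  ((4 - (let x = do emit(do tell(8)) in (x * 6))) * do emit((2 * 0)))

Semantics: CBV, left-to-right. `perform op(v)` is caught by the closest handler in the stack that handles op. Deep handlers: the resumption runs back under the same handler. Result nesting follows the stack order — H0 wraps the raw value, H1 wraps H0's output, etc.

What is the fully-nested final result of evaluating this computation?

Working:
tell(8) @ H0 ⇒ log+=8
emit(0) @ H1 ⇒ out+=0
emit(0) @ H1 ⇒ out+=0
H0 returns (0, (8))
H1 returns [0, 0, (0, (8))]
H2 returns [[0, 0, (0, (8))]]
= [[0, 0, (0, (8))]]

Answer: [[0, 0, (0, (8))]]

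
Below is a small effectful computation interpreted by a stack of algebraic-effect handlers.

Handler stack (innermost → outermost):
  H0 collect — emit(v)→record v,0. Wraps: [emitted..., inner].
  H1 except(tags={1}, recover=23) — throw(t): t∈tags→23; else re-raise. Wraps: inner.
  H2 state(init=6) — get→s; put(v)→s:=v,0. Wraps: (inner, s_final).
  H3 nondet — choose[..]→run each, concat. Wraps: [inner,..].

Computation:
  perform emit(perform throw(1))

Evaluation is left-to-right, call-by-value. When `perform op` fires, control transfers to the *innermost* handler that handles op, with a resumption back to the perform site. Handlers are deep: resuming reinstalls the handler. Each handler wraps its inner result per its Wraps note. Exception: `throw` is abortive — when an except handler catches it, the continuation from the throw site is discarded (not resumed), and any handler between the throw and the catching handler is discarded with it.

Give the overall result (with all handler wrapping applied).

Answer: [(23, 6)]

Working:
throw(1) @ H1 caught ⇒ 23
H2 returns (23, 6)
H3 returns [(23, 6)]
= [(23, 6)]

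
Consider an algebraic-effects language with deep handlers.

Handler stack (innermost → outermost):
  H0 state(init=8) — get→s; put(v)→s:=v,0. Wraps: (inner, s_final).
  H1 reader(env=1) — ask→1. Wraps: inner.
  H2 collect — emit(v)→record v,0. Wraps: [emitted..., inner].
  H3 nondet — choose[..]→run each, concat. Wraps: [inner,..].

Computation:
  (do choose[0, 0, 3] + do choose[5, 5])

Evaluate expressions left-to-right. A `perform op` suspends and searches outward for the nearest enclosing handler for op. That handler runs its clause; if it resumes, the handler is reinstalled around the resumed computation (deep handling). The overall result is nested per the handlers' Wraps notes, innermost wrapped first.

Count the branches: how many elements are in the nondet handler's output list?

Evaluation trace:
choose[0, 0, 3] @ H3
  branch[0] choose=0:
    choose[5, 5] @ H3
      branch[0] choose=5:
        H0 returns (5, 8)
        H1 returns (5, 8)
        H2 returns [(5, 8)]
        H3 returns [[(5, 8)]]
      branch[1] choose=5:
        H0 returns (5, 8)
        H1 returns (5, 8)
        H2 returns [(5, 8)]
        H3 returns [[(5, 8)]]
  branch[1] choose=0:
    choose[5, 5] @ H3
      branch[0] choose=5:
        H0 returns (5, 8)
        H1 returns (5, 8)
        H2 returns [(5, 8)]
        H3 returns [[(5, 8)]]
      branch[1] choose=5:
        H0 returns (5, 8)
        H1 returns (5, 8)
        H2 returns [(5, 8)]
        H3 returns [[(5, 8)]]
  branch[2] choose=3:
    choose[5, 5] @ H3
      branch[0] choose=5:
        H0 returns (8, 8)
        H1 returns (8, 8)
        H2 returns [(8, 8)]
        H3 returns [[(8, 8)]]
      branch[1] choose=5:
        H0 returns (8, 8)
        H1 returns (8, 8)
        H2 returns [(8, 8)]
        H3 returns [[(8, 8)]]
= [[(5, 8)], [(5, 8)], [(5, 8)], [(5, 8)], [(8, 8)], [(8, 8)]]

Answer: 6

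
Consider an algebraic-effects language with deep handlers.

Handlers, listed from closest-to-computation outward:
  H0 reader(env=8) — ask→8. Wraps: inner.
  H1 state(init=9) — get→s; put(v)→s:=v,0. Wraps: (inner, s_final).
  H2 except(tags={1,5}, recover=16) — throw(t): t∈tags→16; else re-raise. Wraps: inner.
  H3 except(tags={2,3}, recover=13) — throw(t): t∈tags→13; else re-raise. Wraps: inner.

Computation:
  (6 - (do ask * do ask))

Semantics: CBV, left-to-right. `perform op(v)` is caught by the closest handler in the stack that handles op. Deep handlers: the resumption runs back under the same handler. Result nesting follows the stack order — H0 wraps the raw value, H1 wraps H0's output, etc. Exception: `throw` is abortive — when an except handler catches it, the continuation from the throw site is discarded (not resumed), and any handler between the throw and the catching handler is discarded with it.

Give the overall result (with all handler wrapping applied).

Evaluation trace:
ask @ H0 ⇒ 8
ask @ H0 ⇒ 8
H0 returns -58
H1 returns (-58, 9)
H2 returns (-58, 9)
H3 returns (-58, 9)
= (-58, 9)

Answer: (-58, 9)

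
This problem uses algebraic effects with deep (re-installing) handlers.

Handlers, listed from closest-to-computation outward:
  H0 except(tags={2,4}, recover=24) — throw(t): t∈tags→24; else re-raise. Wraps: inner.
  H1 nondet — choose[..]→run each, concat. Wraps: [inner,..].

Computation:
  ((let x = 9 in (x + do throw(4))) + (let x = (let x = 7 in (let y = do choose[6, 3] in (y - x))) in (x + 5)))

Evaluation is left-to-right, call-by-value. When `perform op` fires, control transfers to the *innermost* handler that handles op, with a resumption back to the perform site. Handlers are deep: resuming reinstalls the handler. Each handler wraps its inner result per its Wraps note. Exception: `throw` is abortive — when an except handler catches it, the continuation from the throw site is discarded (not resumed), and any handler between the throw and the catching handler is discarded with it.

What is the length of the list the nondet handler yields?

Answer: 1

Working:
throw(4) @ H0 caught ⇒ 24
H1 returns [24]
= [24]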